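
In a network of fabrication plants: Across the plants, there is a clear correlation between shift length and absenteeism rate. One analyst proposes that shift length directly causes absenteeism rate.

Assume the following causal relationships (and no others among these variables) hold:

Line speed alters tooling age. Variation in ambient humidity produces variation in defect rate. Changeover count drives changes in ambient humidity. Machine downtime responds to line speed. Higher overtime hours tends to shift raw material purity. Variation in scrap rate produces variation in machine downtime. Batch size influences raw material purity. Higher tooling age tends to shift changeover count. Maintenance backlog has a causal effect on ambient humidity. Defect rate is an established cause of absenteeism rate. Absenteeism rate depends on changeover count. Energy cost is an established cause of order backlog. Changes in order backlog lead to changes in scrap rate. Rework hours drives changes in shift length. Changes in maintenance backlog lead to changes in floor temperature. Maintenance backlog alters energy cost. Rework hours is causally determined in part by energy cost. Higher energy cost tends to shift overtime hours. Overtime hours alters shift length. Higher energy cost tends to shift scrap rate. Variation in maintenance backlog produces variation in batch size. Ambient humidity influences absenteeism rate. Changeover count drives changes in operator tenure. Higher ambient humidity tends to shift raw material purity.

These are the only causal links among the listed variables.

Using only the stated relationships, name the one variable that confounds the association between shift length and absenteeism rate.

maintenance backlog

Maintenance backlog has a causal path to shift length (maintenance backlog → energy cost → overtime hours → shift length) and a separate causal path to absenteeism rate (maintenance backlog → ambient humidity → absenteeism rate), so it is a common cause of both.
No stated relationship gives shift length a causal route to absenteeism rate, so the correlation is explained by the shared upstream cause rather than a direct effect.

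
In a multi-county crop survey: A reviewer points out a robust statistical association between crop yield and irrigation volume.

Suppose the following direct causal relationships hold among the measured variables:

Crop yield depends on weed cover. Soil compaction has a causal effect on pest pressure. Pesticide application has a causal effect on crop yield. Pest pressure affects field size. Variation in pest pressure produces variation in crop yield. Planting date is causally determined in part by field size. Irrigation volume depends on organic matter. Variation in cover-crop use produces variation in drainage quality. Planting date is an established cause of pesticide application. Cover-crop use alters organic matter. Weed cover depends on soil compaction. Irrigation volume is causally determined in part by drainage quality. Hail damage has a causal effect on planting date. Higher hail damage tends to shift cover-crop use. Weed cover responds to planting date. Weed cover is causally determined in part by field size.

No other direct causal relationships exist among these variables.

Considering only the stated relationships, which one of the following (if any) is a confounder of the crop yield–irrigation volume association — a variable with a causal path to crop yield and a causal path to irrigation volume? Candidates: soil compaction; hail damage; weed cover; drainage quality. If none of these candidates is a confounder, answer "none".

hail damage

Hail damage causes crop yield (hail damage → planting date → pesticide application → crop yield) and also causes irrigation volume (hail damage → cover-crop use → organic matter → irrigation volume); it is a common cause of both.
Each of the other candidates lacks a causal path to at least one of crop yield and irrigation volume, so they do not confound the relationship.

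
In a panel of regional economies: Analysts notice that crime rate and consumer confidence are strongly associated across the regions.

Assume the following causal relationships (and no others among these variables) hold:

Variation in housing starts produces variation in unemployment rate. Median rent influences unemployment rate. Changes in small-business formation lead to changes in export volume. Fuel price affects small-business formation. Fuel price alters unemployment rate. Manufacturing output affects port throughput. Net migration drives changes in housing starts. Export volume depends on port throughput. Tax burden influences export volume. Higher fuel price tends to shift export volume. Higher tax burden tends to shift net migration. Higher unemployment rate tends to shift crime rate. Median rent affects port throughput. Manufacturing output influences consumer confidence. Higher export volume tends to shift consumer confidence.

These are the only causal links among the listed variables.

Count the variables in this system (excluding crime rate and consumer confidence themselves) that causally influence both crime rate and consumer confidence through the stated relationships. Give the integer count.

3

The common causes are: fuel price (to crime rate via fuel price → unemployment rate → crime rate; to consumer confidence via fuel price → export volume → consumer confidence); median rent (to crime rate via median rent → unemployment rate → crime rate; to consumer confidence via median rent → port throughput → export volume → consumer confidence); tax burden (to crime rate via tax burden → net migration → housing starts → unemployment rate → crime rate; to consumer confidence via tax burden → export volume → consumer confidence).
Every other variable lacks a causal path to at least one of crime rate and consumer confidence.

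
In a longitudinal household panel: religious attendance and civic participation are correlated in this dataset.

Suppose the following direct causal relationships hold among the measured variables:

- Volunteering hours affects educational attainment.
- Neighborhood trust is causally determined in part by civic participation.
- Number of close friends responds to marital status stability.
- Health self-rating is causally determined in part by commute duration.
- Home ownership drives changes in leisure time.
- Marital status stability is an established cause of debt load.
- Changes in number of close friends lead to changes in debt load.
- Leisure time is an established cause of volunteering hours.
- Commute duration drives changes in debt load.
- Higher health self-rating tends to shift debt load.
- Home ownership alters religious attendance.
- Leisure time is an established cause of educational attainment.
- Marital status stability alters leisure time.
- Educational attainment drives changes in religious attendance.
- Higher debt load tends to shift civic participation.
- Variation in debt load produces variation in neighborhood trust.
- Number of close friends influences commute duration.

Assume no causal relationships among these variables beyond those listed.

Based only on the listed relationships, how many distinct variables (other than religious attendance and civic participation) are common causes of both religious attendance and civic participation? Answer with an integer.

The common causes are: marital status stability (to religious attendance via marital status stability → leisure time → educational attainment → religious attendance; to civic participation via marital status stability → debt load → civic participation).
Every other variable lacks a causal path to at least one of religious attendance and civic participation.

1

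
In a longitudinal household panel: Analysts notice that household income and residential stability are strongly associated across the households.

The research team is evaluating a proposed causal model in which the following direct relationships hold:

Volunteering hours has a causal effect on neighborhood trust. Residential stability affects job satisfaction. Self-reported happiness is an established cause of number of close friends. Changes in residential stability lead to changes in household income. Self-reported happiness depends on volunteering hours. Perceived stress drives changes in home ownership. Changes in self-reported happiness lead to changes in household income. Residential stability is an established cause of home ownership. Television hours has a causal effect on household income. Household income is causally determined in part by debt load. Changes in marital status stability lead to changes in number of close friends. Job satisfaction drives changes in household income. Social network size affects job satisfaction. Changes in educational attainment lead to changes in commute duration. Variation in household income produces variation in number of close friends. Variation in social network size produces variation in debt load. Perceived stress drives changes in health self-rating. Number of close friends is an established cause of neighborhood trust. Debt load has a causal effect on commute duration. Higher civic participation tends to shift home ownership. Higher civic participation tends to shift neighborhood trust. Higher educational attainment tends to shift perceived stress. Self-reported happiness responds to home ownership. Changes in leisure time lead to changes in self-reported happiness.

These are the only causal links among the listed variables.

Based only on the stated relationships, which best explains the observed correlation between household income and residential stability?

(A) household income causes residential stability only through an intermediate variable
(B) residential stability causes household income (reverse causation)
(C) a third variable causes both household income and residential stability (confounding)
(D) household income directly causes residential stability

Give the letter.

The stated link runs residential stability → household income; household income has no causal path to residential stability. No variable causes both, so confounding is ruled out. The correlation reflects reverse causation.

B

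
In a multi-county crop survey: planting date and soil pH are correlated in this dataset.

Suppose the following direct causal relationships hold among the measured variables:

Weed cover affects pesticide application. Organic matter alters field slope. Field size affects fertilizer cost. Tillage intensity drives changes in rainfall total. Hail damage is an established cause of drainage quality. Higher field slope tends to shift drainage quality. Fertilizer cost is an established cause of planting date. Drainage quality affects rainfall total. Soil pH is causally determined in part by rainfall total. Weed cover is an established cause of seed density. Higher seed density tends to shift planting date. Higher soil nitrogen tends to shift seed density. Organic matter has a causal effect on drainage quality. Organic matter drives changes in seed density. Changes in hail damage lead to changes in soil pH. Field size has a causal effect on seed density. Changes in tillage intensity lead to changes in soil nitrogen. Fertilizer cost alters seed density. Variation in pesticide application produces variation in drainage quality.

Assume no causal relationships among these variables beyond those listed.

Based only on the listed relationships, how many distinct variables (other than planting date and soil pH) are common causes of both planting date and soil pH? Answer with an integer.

3

The common causes are: organic matter (to planting date via organic matter → seed density → planting date; to soil pH via organic matter → drainage quality → rainfall total → soil pH); tillage intensity (to planting date via tillage intensity → soil nitrogen → seed density → planting date; to soil pH via tillage intensity → rainfall total → soil pH); weed cover (to planting date via weed cover → seed density → planting date; to soil pH via weed cover → pesticide application → drainage quality → rainfall total → soil pH).
Every other variable lacks a causal path to at least one of planting date and soil pH.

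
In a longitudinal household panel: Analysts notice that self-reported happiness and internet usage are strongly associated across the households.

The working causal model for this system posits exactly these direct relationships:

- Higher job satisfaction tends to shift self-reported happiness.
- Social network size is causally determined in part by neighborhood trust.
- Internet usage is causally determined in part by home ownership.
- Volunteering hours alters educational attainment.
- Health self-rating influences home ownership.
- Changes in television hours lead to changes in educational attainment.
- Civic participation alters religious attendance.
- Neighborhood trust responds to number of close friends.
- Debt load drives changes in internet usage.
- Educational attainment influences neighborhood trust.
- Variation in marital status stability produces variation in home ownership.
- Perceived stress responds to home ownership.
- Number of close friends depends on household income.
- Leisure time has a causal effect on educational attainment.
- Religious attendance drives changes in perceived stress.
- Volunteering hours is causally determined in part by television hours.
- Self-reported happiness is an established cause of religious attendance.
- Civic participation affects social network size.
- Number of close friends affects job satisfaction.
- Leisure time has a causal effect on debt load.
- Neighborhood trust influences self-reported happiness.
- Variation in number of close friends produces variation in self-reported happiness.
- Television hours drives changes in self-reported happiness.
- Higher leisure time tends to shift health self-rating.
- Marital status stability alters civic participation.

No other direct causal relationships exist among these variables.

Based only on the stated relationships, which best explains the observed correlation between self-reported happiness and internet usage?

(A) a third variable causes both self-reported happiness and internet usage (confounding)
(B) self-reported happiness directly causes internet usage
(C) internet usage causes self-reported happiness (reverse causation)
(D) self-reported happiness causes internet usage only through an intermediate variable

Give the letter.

Leisure time causes self-reported happiness (leisure time → educational attainment → neighborhood trust → self-reported happiness) and internet usage (leisure time → debt load → internet usage) — a common cause creating the correlation.
There is no stated path from self-reported happiness to internet usage or from internet usage to self-reported happiness, so neither direct nor reverse causation applies.

A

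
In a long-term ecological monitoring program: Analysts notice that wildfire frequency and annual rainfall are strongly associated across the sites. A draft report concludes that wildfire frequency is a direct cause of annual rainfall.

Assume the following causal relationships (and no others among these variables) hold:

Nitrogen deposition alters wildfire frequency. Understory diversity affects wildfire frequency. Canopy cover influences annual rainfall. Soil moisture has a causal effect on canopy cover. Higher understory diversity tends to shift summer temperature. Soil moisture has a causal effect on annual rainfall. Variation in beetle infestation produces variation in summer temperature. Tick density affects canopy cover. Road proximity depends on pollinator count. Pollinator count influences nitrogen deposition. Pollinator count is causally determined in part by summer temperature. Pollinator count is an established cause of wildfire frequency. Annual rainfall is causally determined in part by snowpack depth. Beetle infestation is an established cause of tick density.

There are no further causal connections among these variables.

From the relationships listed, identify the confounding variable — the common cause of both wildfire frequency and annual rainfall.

beetle infestation

Beetle infestation has a causal path to wildfire frequency (beetle infestation → summer temperature → pollinator count → wildfire frequency) and a separate causal path to annual rainfall (beetle infestation → tick density → canopy cover → annual rainfall), so it is a common cause of both.
No stated relationship gives wildfire frequency a causal route to annual rainfall, so the correlation is explained by the shared upstream cause rather than a direct effect.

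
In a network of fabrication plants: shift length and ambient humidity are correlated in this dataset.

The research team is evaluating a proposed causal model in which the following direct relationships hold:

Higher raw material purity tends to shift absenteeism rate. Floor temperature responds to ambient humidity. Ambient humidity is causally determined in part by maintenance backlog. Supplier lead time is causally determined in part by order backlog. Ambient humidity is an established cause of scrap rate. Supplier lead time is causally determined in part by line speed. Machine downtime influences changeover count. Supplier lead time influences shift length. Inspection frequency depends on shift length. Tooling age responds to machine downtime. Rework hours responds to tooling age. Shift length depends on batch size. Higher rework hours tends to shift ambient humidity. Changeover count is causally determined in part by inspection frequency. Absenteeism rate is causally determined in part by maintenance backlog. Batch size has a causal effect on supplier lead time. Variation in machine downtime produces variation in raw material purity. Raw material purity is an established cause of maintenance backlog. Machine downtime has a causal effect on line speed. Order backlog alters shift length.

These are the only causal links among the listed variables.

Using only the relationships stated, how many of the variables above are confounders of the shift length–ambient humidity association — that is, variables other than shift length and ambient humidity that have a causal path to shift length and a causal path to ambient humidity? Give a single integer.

The common causes are: machine downtime (to shift length via machine downtime → line speed → supplier lead time → shift length; to ambient humidity via machine downtime → tooling age → rework hours → ambient humidity).
Every other variable lacks a causal path to at least one of shift length and ambient humidity.

1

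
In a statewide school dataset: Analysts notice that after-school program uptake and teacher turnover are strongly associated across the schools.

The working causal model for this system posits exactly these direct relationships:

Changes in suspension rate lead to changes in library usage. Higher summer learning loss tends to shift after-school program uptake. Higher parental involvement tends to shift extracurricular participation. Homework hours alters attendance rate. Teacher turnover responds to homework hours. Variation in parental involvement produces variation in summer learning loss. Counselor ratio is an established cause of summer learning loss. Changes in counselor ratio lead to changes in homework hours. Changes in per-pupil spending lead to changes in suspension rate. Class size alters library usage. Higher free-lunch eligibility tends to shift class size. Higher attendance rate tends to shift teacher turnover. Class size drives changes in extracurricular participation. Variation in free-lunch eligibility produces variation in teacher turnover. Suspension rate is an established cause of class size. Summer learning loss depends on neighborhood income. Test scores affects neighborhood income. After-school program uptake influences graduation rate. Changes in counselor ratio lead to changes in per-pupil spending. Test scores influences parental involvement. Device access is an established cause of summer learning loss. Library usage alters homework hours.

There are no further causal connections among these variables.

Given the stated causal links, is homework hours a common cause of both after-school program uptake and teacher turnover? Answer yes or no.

Homework hours has no stated causal path to after-school program uptake. A confounder must cause both variables, so homework hours does not qualify.

no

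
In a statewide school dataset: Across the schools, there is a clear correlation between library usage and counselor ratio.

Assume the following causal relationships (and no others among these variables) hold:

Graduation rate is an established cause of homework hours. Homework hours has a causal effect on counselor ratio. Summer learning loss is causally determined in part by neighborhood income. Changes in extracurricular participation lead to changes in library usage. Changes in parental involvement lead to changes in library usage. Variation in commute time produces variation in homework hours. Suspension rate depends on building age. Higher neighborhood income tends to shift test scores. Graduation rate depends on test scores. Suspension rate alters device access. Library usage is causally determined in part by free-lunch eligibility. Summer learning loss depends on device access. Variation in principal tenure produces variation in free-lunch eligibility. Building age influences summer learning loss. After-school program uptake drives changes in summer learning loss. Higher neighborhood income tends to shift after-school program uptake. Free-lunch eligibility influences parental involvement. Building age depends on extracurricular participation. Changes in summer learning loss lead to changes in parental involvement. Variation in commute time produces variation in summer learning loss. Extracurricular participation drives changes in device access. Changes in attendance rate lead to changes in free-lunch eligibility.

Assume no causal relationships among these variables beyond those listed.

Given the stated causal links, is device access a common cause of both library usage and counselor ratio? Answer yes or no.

no

Device access has no stated causal path to counselor ratio. A confounder must cause both variables, so device access does not qualify.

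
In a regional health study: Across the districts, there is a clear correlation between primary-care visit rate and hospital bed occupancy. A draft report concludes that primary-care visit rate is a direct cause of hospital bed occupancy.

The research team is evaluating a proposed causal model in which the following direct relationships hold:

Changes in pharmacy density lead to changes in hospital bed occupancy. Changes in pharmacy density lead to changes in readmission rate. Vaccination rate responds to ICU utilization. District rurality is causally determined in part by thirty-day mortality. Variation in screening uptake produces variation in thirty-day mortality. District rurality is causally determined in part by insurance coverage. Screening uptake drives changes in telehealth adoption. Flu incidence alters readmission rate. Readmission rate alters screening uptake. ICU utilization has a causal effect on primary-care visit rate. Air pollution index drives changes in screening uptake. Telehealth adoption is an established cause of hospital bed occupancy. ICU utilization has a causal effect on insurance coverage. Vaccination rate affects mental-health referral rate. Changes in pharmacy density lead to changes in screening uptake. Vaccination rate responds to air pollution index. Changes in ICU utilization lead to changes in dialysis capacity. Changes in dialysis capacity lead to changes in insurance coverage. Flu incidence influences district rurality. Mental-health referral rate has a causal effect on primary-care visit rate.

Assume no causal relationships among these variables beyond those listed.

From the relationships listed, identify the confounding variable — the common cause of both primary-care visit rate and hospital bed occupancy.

Air pollution index has a causal path to primary-care visit rate (air pollution index → vaccination rate → mental-health referral rate → primary-care visit rate) and a separate causal path to hospital bed occupancy (air pollution index → screening uptake → telehealth adoption → hospital bed occupancy), so it is a common cause of both.
No stated relationship gives primary-care visit rate a causal route to hospital bed occupancy, so the correlation is explained by the shared upstream cause rather than a direct effect.

air pollution index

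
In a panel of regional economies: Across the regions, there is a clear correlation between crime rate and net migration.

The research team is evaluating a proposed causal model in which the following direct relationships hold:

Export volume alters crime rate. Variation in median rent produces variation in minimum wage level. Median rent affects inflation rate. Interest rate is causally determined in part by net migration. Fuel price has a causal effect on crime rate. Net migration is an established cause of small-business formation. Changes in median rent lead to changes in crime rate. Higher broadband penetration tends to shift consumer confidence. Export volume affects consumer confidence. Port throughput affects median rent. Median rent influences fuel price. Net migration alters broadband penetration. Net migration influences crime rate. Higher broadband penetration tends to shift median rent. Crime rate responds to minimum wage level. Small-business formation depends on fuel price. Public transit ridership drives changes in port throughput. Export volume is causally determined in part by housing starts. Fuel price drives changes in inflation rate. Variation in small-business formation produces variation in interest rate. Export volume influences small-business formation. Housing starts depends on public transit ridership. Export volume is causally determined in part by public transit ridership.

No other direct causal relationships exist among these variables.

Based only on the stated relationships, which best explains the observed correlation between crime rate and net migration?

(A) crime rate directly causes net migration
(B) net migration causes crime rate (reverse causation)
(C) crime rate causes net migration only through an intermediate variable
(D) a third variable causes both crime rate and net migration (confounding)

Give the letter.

The stated link runs net migration → crime rate; crime rate has no causal path to net migration. No variable causes both, so confounding is ruled out. The correlation reflects reverse causation.

B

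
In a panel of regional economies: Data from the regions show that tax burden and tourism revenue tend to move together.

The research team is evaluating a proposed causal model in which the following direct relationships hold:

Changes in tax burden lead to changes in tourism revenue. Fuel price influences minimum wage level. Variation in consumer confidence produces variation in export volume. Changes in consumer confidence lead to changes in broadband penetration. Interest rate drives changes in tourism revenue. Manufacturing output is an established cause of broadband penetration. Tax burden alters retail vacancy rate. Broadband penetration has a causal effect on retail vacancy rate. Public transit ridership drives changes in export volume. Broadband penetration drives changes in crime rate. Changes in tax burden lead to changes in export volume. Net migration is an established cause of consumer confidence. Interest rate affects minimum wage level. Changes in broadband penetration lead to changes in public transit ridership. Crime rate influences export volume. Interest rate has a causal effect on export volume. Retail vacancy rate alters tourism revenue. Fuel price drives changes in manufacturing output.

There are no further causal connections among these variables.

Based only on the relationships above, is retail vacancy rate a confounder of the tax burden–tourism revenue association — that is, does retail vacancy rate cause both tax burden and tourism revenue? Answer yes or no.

no

Retail vacancy rate has no stated causal path to tax burden. A confounder must cause both variables, so retail vacancy rate does not qualify.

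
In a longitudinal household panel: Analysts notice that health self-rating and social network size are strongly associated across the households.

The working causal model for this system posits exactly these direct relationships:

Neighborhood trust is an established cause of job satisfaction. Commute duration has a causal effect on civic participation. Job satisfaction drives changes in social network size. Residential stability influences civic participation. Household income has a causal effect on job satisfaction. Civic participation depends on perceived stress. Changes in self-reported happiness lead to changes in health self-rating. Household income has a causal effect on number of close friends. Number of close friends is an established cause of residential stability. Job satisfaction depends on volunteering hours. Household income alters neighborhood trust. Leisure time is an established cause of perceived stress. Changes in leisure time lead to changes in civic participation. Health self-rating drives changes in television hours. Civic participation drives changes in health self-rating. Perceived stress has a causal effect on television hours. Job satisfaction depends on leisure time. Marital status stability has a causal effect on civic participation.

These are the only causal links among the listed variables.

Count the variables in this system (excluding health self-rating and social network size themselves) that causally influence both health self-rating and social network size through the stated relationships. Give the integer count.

The common causes are: household income (to health self-rating via household income → number of close friends → residential stability → civic participation → health self-rating; to social network size via household income → job satisfaction → social network size); leisure time (to health self-rating via leisure time → civic participation → health self-rating; to social network size via leisure time → job satisfaction → social network size).
Every other variable lacks a causal path to at least one of health self-rating and social network size.

2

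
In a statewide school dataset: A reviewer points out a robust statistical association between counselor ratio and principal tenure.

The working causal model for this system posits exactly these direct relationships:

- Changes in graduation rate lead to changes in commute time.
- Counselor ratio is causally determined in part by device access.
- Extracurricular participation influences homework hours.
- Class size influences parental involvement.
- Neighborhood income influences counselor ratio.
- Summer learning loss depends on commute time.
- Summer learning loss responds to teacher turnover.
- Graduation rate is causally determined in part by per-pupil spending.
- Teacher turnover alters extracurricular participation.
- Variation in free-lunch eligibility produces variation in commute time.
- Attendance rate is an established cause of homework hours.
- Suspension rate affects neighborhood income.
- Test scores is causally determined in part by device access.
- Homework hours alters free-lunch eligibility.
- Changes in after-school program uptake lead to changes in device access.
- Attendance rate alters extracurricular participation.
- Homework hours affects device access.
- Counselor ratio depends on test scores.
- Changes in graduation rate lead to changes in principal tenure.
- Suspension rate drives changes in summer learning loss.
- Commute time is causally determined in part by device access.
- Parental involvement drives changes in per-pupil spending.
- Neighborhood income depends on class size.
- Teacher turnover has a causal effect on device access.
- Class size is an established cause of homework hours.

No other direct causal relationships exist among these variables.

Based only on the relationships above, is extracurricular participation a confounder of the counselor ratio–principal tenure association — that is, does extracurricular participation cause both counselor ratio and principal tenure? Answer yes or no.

no

Extracurricular participation has no stated causal path to principal tenure. A confounder must cause both variables, so extracurricular participation does not qualify.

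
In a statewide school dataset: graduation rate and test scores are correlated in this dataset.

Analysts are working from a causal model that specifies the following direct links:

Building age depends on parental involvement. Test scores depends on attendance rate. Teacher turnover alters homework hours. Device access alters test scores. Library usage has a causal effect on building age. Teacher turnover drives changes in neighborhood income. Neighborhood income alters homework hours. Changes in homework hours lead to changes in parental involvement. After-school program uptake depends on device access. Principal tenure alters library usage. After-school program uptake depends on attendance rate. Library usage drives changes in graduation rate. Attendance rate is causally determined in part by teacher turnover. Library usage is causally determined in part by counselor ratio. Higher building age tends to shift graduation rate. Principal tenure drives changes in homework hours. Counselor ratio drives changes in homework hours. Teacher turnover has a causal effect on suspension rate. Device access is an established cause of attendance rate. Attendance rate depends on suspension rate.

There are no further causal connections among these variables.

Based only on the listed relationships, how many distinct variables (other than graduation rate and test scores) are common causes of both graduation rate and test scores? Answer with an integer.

1

The common causes are: teacher turnover (to graduation rate via teacher turnover → homework hours → parental involvement → building age → graduation rate; to test scores via teacher turnover → attendance rate → test scores).
Every other variable lacks a causal path to at least one of graduation rate and test scores.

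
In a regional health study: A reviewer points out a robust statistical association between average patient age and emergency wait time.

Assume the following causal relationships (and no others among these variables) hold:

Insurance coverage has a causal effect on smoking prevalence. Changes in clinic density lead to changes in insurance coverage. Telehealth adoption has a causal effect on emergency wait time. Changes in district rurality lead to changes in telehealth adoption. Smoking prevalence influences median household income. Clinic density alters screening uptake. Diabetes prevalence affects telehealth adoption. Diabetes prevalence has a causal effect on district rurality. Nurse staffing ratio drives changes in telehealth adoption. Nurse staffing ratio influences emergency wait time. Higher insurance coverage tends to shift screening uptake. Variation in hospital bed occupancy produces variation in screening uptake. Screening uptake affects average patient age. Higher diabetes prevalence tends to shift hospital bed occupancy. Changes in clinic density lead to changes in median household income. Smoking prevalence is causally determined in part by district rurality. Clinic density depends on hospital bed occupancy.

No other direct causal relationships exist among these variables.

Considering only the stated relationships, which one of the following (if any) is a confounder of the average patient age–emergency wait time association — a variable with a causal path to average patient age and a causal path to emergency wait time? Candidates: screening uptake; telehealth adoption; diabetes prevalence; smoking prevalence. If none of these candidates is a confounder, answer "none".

diabetes prevalence

Diabetes prevalence causes average patient age (diabetes prevalence → hospital bed occupancy → screening uptake → average patient age) and also causes emergency wait time (diabetes prevalence → telehealth adoption → emergency wait time); it is a common cause of both.
Each of the other candidates lacks a causal path to at least one of average patient age and emergency wait time, so they do not confound the relationship.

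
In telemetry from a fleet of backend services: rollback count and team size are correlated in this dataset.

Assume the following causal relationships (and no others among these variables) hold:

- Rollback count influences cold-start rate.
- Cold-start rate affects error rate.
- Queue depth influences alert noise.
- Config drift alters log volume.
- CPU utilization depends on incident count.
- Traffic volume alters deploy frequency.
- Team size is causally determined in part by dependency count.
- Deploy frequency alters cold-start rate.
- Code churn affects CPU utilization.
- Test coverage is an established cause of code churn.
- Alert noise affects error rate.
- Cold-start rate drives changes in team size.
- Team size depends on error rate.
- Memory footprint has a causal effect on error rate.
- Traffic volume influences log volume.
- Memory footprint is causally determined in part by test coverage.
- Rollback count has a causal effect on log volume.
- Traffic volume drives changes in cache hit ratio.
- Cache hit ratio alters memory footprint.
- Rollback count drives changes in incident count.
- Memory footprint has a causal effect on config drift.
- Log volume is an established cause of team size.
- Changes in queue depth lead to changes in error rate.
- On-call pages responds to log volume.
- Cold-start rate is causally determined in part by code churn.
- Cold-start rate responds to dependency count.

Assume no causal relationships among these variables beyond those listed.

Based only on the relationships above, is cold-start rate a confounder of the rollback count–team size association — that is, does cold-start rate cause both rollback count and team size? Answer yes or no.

Cold-start rate has no stated causal path to rollback count. A confounder must cause both variables, so cold-start rate does not qualify.

no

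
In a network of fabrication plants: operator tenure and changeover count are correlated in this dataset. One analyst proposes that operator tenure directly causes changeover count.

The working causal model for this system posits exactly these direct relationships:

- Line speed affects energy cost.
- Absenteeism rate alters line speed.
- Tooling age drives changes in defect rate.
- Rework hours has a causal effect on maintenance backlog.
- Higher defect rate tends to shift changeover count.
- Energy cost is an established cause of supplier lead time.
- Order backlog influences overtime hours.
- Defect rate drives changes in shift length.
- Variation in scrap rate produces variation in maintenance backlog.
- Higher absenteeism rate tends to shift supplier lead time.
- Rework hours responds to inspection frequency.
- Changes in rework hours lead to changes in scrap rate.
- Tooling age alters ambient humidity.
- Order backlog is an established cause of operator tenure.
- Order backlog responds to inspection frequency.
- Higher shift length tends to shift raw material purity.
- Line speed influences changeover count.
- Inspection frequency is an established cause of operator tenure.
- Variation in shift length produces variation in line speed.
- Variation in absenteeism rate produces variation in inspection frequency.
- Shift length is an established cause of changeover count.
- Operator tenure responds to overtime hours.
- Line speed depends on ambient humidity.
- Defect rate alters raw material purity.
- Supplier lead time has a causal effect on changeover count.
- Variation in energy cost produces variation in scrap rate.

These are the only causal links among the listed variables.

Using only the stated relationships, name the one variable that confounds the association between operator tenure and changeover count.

absenteeism rate

Absenteeism rate has a causal path to operator tenure (absenteeism rate → inspection frequency → operator tenure) and a separate causal path to changeover count (absenteeism rate → line speed → changeover count), so it is a common cause of both.
No stated relationship gives operator tenure a causal route to changeover count, so the correlation is explained by the shared upstream cause rather than a direct effect.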